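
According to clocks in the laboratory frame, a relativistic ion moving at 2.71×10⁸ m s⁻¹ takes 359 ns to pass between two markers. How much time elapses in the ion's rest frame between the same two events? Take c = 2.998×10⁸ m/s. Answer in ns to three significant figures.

β = 2.71×10⁸/2.998×10⁸ = 0.9039; γ = 1/√(1 − 0.9039²) = 2.338
The interval measured in the laboratory frame is the dilated one; the clock in the ion's rest frame measures the proper time τ = Δt/γ = 359/2.338 ns.

τ = 154 ns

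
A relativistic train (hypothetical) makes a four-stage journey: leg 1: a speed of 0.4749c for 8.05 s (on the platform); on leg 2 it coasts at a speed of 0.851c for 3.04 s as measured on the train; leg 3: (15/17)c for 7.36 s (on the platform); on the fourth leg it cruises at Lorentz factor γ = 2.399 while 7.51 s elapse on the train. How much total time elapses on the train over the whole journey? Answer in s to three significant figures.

Leg 1: γ = 1/√(1 − 0.4749²) = 1/√0.7745 = 1.136; τ_1 = 8.05/1.136 = 7.084 s.
Leg 2: 3.04 s is already measured on the train.
Leg 3: γ = 1/√(1 − (15/17)²) = 17/8 = 2.125; τ_3 = 7.36/2.125 = 3.464 s.
Leg 4: 7.51 s is already measured on the train.
Total: 7.084 + 3.040 + 3.464 + 7.510 s.

τ = 21.1 s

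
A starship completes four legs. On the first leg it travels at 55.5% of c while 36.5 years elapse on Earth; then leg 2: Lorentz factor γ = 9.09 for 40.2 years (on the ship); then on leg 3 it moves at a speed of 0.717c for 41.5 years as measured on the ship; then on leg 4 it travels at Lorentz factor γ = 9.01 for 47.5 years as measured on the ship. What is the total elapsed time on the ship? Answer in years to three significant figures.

Leg 1: β = 0.555; γ = 1/√(1 − 0.555²) = 1/√0.6920 = 1.202; τ_1 = 36.5/1.202 = 30.36 years.
Leg 2: 40.2 years is already measured on the ship.
Leg 3: 41.5 years is already measured on the ship.
Leg 4: 47.5 years is already measured on the ship.
Total: 30.36 + 40.20 + 41.50 + 47.50 years.

τ = 160 years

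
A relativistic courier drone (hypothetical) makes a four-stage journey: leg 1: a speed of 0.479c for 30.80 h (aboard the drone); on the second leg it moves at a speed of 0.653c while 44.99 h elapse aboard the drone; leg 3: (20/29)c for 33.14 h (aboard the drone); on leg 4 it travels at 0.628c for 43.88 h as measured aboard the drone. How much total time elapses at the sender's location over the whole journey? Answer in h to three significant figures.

Δt = 197 h

Leg 1: γ = 1/√(1 − 0.479²) = 1/√0.7706 = 1.139; Δt_1 = 1.139 × 30.80 = 35.09 h.
Leg 2: γ = 1/√(1 − 0.653²) = 1/√0.5736 = 1.320; Δt_2 = 1.320 × 44.99 = 59.40 h.
Leg 3: γ = 1/√(1 − (20/29)²) = 29/21 ≈ 1.381; Δt_3 = 1.381 × 33.14 = 45.76 h.
Leg 4: γ = 1/√(1 − 0.628²) = 1/√0.6056 = 1.285; Δt_4 = 1.285 × 43.88 = 56.39 h.
Total: 35.09 + 59.40 + 45.76 + 56.39 h.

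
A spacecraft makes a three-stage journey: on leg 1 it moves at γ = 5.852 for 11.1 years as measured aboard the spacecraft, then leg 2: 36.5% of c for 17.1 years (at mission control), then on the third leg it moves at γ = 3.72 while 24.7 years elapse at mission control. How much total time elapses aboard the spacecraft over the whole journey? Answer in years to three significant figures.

τ = 33.7 years

Leg 1: 11.1 years is already measured aboard the spacecraft.
Leg 2: β = 0.365; γ = 1/√(1 − 0.365²) = 1/√0.8668 = 1.074; τ_2 = 17.1/1.074 = 15.92 years.
Leg 3: γ = 3.72; τ_3 = 24.7/3.720 = 6.640 years.
Total: 11.10 + 15.92 + 6.640 years.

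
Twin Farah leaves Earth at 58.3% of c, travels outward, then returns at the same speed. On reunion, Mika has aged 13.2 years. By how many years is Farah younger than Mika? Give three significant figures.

Δt − τ = 2.48 years

β = 0.583; γ = 1/√(1 − 0.583²) = 1/√0.6601 = 1.231
Farah's elapsed proper time: τ = 13.2/1.231 = 10.72 years.
Age gap = Δt − τ = 13.2 − 10.72 years.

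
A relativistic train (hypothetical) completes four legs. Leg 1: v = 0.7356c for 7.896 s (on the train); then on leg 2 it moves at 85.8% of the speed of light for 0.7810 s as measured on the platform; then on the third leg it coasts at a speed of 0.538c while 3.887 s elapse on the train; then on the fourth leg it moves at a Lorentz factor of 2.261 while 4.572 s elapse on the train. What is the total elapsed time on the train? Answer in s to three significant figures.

Leg 1: 7.896 s is already measured on the train.
Leg 2: β = 0.858; γ = 1/√(1 − 0.858²) = 1/√0.2638 = 1.947; τ_2 = 0.7810/1.947 = 0.4012 s.
Leg 3: 3.887 s is already measured on the train.
Leg 4: 4.572 s is already measured on the train.
Total: 7.896 + 0.4012 + 3.887 + 4.572 s.

τ = 16.8 s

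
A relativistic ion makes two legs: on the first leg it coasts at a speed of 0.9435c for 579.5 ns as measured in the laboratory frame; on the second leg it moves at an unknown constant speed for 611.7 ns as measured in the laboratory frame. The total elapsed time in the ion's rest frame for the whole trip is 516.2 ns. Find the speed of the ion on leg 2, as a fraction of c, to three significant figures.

Leg 1: γ = 1/√(1 − 0.9435²) = 1/√0.1098 = 3.018; τ_1 = 579.5/3.018 = 192.0 ns.
Leg 2: speed unknown; τ_2 = 611.7/γ_2.
Total proper time: 192.0 + τ_2 = 516.2, so τ_2 = 516.2 − 192.0 = 324.2 ns.
γ_2 = 611.7/324.2 = 1.887; β = √(1 − 1/γ²) = √0.7192.

β = 0.848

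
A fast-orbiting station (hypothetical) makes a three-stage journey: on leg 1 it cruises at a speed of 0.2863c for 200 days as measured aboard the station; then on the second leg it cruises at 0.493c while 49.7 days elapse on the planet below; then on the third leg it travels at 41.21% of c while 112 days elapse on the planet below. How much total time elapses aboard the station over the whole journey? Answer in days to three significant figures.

Leg 1: 200 days is already measured aboard the station.
Leg 2: γ = 1/√(1 − 0.493²) = 1/√0.7570 = 1.149; τ_2 = 49.7/1.149 = 43.24 days.
Leg 3: β = 0.4121; γ = 1/√(1 − 0.4121²) = 1/√0.8302 = 1.098; τ_3 = 112/1.098 = 102.0 days.
Total: 200.0 + 43.24 + 102.0 days.

τ = 345 days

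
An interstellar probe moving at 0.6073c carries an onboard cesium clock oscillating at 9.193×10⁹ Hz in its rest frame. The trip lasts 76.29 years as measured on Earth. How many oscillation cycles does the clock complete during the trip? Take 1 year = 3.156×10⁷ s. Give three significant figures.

γ = 1/√(1 − 0.6073²) = 1/√0.6312 = 1.259
The oscillator's own cycle count is N = f × τ where τ is the proper time aboard the probe. τ = Δt/γ = 76.29/1.259 = 60.61 years = 1.913×10⁹ s.
N = 9.193×10⁹ × 1.913×10⁹ = 1.758×10¹⁹.

N = 1.76×10¹⁹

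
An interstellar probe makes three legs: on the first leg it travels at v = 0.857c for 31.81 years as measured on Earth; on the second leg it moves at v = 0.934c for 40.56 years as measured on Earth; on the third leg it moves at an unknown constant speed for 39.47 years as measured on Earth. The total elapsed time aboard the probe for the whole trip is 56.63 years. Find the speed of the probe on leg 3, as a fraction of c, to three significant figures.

β = 0.758

Leg 1: γ = 1/√(1 − 0.857²) = 1/√0.2656 = 1.941; τ_1 = 31.81/1.941 = 16.39 years.
Leg 2: γ = 1/√(1 − 0.934²) = 1/√0.1276 = 2.799; τ_2 = 40.56/2.799 = 14.49 years.
Leg 3: speed unknown; τ_3 = 39.47/γ_3.
Total proper time: 16.39 + 14.49 + τ_3 = 56.63, so τ_3 = 56.63 − 30.88 = 25.75 years.
γ_3 = 39.47/25.75 = 1.533; β = √(1 − 1/γ²) = √0.5745.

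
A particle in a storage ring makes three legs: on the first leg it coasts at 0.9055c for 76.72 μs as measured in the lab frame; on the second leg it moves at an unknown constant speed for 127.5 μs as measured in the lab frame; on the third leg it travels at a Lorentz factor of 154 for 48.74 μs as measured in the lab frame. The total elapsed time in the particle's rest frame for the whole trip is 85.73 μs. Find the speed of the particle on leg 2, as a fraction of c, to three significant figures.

Leg 1: γ = 1/√(1 − 0.9055²) = 1/√0.1801 = 2.357; τ_1 = 76.72/2.357 = 32.56 μs.
Leg 2: speed unknown; τ_2 = 127.5/γ_2.
Leg 3: γ = 154; τ_3 = 48.74/154.0 = 0.3165 μs.
Total proper time: 32.56 + τ_2 + 0.3165 = 85.73, so τ_2 = 85.73 − 32.87 = 52.86 μs.
γ_2 = 127.5/52.86 = 2.412; β = √(1 − 1/γ²) = √0.8281.

β = 0.910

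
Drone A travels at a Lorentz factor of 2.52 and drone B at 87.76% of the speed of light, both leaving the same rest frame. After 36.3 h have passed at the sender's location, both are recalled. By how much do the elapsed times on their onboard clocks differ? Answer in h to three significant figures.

A: γ = 2.52; τ_A = 36.3/2.520 = 14.40 h.
B: β = 0.8776; γ = 1/√(1 − 0.8776²) = 1/√0.2298 = 2.086; τ_B = 36.3/2.086 = 17.40 h.

|τ_A − τ_B| = 3.00 h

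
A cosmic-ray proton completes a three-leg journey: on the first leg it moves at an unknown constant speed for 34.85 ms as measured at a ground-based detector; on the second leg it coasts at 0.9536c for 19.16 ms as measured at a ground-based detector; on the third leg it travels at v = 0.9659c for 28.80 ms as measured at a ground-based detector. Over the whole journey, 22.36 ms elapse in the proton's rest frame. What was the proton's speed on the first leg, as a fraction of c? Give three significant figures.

Leg 1: speed unknown; τ_1 = 34.85/γ_1.
Leg 2: γ = 1/√(1 − 0.9536²) = 1/√0.09065 = 3.321; τ_2 = 19.16/3.321 = 5.769 ms.
Leg 3: γ = 1/√(1 − 0.9659²) = 1/√0.06704 = 3.862; τ_3 = 28.80/3.862 = 7.457 ms.
Total proper time: τ_1 + 5.769 + 7.457 = 22.36, so τ_1 = 22.36 − 13.23 = 9.135 ms.
γ_1 = 34.85/9.135 = 3.815; β = √(1 − 1/γ²) = √0.9313.

β = 0.965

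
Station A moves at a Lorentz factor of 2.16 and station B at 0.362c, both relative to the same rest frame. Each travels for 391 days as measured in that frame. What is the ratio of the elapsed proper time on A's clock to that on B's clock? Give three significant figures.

τ_A/τ_B = 0.497

A: γ = 2.16. B: γ = 1/√(1 − 0.362²) = 1/√0.8690 = 1.073.
τ_A/τ_B = γ_B/γ_A = 1.073/2.160 = 0.4966, so τ_A/τ_B = 0.4966.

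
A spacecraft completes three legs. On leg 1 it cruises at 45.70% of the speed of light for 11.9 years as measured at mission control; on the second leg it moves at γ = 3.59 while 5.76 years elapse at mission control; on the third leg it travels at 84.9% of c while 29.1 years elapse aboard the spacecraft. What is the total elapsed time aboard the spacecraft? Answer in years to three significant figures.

τ = 41.3 years

Leg 1: β = 0.4570; γ = 1/√(1 − 0.4570²) = 1/√0.7912 = 1.124; τ_1 = 11.9/1.124 = 10.58 years.
Leg 2: γ = 3.59; τ_2 = 5.76/3.590 = 1.604 years.
Leg 3: 29.1 years is already measured aboard the spacecraft.
Total: 10.58 + 1.604 + 29.10 years.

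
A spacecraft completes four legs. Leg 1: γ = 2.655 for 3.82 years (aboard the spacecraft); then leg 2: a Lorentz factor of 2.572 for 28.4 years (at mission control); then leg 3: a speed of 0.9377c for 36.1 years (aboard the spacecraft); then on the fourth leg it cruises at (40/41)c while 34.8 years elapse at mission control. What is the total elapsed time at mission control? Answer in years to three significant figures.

Leg 1: γ = 2.655; Δt_1 = 2.655 × 3.82 = 10.14 years.
Leg 2: 28.4 years is already measured at mission control.
Leg 3: γ = 1/√(1 − 0.9377²) = 1/√0.1207 = 2.878; Δt_3 = 2.878 × 36.1 = 103.9 years.
Leg 4: 34.8 years is already measured at mission control.
Total: 10.14 + 28.40 + 103.9 + 34.80 years.

Δt = 177 years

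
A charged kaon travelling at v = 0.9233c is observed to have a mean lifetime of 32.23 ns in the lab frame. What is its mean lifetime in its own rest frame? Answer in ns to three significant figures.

τ₀ = 12.4 ns

γ = 1/√(1 − 0.9233²) = 1/√0.1475 = 2.604
The lab-frame lifetime is the dilated interval; the proper lifetime is τ₀ = Δt/γ = 32.23/2.604 ns.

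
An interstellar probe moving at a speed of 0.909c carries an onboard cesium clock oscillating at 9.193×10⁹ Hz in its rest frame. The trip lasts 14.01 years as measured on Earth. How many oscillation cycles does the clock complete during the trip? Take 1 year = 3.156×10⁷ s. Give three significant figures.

γ = 1/√(1 − 0.909²) = 1/√0.1737 = 2.399
The oscillator's own cycle count is N = f × τ where τ is the proper time aboard the probe. τ = Δt/γ = 14.01/2.399 = 5.839 years = 1.843×10⁸ s.
N = 9.193×10⁹ × 1.843×10⁸ = 1.694×10¹⁸.

N = 1.69×10¹⁸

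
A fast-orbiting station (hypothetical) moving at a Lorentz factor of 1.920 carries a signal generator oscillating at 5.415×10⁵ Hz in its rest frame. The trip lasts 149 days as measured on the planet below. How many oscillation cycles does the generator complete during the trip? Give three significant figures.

γ = 1.920
The oscillator's own cycle count is N = f × τ where τ is the proper time aboard the station. τ = Δt/γ = 149/1.920 = 77.60 days = 6.705×10⁶ s.
N = 5.415×10⁵ × 6.705×10⁶ = 3.631×10¹².

N = 3.63×10¹²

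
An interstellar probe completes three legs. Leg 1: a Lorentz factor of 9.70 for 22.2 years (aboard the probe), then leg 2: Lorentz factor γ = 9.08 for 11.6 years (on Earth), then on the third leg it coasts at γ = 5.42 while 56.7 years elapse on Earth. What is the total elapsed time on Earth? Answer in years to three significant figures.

Δt = 284 years

Leg 1: γ = 9.70; Δt_1 = 9.700 × 22.2 = 215.3 years.
Leg 2: 11.6 years is already measured on Earth.
Leg 3: 56.7 years is already measured on Earth.
Total: 215.3 + 11.60 + 56.70 years.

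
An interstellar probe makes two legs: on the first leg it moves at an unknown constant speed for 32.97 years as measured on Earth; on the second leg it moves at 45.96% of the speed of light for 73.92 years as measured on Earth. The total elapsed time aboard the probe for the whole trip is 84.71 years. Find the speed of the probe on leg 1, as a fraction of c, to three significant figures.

β = 0.816

Leg 1: speed unknown; τ_1 = 32.97/γ_1.
Leg 2: β = 0.4596; γ = 1/√(1 − 0.4596²) = 1/√0.7888 = 1.126; τ_2 = 73.92/1.126 = 65.65 years.
Total proper time: τ_1 + 65.65 = 84.71, so τ_1 = 84.71 − 65.65 = 19.06 years.
γ_1 = 32.97/19.06 = 1.730; β = √(1 − 1/γ²) = √0.6658.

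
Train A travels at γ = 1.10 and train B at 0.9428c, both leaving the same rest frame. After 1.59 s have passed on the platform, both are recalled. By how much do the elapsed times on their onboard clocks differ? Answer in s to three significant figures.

A: γ = 1.10; τ_A = 1.59/1.100 = 1.445 s.
B: γ = 1/√(1 − 0.9428²) = 1/√0.1111 = 3.000; τ_B = 1.59/3.000 = 0.5300 s.

|τ_A − τ_B| = 0.915 s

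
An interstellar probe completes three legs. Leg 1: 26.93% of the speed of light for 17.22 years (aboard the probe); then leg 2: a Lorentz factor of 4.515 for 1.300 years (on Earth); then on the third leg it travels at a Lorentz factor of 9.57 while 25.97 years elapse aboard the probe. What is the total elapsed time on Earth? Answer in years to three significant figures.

Δt = 268 years

Leg 1: β = 0.2693; γ = 1/√(1 − 0.2693²) = 1/√0.9275 = 1.038; Δt_1 = 1.038 × 17.22 = 17.88 years.
Leg 2: 1.300 years is already measured on Earth.
Leg 3: γ = 9.57; Δt_3 = 9.570 × 25.97 = 248.5 years.
Total: 17.88 + 1.300 + 248.5 years.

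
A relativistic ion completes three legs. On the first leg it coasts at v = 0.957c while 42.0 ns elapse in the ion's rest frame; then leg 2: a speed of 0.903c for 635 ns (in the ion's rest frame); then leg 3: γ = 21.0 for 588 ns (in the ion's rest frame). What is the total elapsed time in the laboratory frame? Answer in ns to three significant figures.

Δt = 1.40×10⁴ ns

Leg 1: γ = 1/√(1 − 0.957²) = 1/√0.08415 = 3.447; Δt_1 = 3.447 × 42.0 = 144.8 ns.
Leg 2: γ = 1/√(1 − 0.903²) = 1/√0.1846 = 2.328; Δt_2 = 2.328 × 635 = 1478 ns.
Leg 3: γ = 21.0; Δt_3 = 21.00 × 588 = 1.235×10⁴ ns.
Total: 144.8 + 1478 + 1.235×10⁴ ns.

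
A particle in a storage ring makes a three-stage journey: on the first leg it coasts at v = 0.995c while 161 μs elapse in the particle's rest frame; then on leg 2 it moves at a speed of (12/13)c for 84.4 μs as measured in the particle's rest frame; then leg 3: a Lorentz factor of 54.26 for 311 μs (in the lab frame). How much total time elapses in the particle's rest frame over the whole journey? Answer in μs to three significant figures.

τ = 251 μs

Leg 1: 161 μs is already measured in the particle's rest frame.
Leg 2: 84.4 μs is already measured in the particle's rest frame.
Leg 3: γ = 54.26; τ_3 = 311/54.26 = 5.732 μs.
Total: 161.0 + 84.40 + 5.732 μs.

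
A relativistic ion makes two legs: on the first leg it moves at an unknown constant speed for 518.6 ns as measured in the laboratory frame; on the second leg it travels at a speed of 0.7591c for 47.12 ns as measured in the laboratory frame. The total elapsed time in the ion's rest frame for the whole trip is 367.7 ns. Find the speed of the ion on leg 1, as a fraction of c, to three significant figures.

β = 0.760

Leg 1: speed unknown; τ_1 = 518.6/γ_1.
Leg 2: γ = 1/√(1 − 0.7591²) = 1/√0.4238 = 1.536; τ_2 = 47.12/1.536 = 30.67 ns.
Total proper time: τ_1 + 30.67 = 367.7, so τ_1 = 367.7 − 30.67 = 337.0 ns.
γ_1 = 518.6/337.0 = 1.539; β = √(1 − 1/γ²) = √0.5777.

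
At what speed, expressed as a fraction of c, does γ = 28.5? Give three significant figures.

β = 0.999

β = √(1 − 1/γ²) = √(1 − 1/28.5²) = √(1 − 0.001231) = √0.9988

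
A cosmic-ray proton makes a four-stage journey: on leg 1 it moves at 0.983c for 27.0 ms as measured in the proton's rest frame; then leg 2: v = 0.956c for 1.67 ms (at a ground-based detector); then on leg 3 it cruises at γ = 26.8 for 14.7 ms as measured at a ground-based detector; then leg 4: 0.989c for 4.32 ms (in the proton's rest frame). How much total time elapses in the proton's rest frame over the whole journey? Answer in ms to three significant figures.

Leg 1: 27.0 ms is already measured in the proton's rest frame.
Leg 2: γ = 1/√(1 − 0.956²) = 1/√0.08606 = 3.409; τ_2 = 1.67/3.409 = 0.4899 ms.
Leg 3: γ = 26.8; τ_3 = 14.7/26.80 = 0.5485 ms.
Leg 4: 4.32 ms is already measured in the proton's rest frame.
Total: 27.00 + 0.4899 + 0.5485 + 4.320 ms.

τ = 32.4 ms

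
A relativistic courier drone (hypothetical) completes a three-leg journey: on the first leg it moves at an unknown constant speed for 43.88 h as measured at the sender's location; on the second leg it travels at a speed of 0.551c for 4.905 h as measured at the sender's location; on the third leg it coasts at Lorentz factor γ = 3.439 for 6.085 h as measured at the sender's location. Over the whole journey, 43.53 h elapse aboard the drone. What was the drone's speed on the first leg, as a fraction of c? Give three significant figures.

β = 0.513

Leg 1: speed unknown; τ_1 = 43.88/γ_1.
Leg 2: γ = 1/√(1 − 0.551²) = 1/√0.6964 = 1.198; τ_2 = 4.905/1.198 = 4.093 h.
Leg 3: γ = 3.439; τ_3 = 6.085/3.439 = 1.769 h.
Total proper time: τ_1 + 4.093 + 1.769 = 43.53, so τ_1 = 43.53 − 5.863 = 37.67 h.
γ_1 = 43.88/37.67 = 1.165; β = √(1 − 1/γ²) = √0.2631.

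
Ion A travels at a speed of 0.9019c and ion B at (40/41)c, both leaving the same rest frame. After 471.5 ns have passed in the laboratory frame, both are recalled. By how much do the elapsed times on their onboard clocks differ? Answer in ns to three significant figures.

|τ_A − τ_B| = 100 ns

A: γ = 1/√(1 − 0.9019²) = 1/√0.1866 = 2.315; τ_A = 471.5/2.315 = 203.7 ns.
B: γ = 1/√(1 − (40/41)²) = 41/9 ≈ 4.556; τ_B = 471.5/4.556 = 103.5 ns.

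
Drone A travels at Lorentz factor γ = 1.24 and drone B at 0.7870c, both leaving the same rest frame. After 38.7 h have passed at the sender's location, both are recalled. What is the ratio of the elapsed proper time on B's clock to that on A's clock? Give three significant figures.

A: γ = 1.24. B: γ = 1/√(1 − 0.7870²) = 1/√0.3806 = 1.621.
τ_A/τ_B = γ_B/γ_A = 1.621/1.240 = 1.307, so τ_B/τ_A = 0.7650.

τ_B/τ_A = 0.765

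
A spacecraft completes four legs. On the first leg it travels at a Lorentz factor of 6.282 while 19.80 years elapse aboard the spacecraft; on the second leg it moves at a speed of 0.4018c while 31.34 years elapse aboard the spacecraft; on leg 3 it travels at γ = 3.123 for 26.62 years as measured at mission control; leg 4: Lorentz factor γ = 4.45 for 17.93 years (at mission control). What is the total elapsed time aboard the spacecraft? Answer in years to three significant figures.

Leg 1: 19.80 years is already measured aboard the spacecraft.
Leg 2: 31.34 years is already measured aboard the spacecraft.
Leg 3: γ = 3.123; τ_3 = 26.62/3.123 = 8.524 years.
Leg 4: γ = 4.45; τ_4 = 17.93/4.450 = 4.029 years.
Total: 19.80 + 31.34 + 8.524 + 4.029 years.

τ = 63.7 years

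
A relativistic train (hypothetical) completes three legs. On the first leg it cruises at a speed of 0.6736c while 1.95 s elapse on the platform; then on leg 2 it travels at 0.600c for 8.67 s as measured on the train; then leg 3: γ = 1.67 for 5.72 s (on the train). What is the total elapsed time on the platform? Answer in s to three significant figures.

Δt = 22.3 s

Leg 1: 1.95 s is already measured on the platform.
Leg 2: γ = 1/√(1 − 0.600²) = 5/4 = 1.250; Δt_2 = 1.250 × 8.67 = 10.84 s.
Leg 3: γ = 1.67; Δt_3 = 1.670 × 5.72 = 9.552 s.
Total: 1.950 + 10.84 + 9.552 s.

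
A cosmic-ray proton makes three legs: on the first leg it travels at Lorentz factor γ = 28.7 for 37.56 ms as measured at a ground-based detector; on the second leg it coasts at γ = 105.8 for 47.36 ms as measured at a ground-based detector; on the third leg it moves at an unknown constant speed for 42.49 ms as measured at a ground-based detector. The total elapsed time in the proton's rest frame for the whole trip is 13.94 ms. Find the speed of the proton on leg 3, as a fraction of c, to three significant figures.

Leg 1: γ = 28.7; τ_1 = 37.56/28.70 = 1.309 ms.
Leg 2: γ = 105.8; τ_2 = 47.36/105.8 = 0.4476 ms.
Leg 3: speed unknown; τ_3 = 42.49/γ_3.
Total proper time: 1.309 + 0.4476 + τ_3 = 13.94, so τ_3 = 13.94 − 1.756 = 12.18 ms.
γ_3 = 42.49/12.18 = 3.487; β = √(1 − 1/γ²) = √0.9178.

β = 0.958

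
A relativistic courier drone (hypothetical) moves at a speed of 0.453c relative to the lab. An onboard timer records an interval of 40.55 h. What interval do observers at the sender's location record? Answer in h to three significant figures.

Δt = 45.5 h

γ = 1/√(1 − 0.453²) = 1/√0.7948 = 1.122
The interval measured aboard the drone is the proper time (both events occur at the same place in that frame); the lab-frame interval is Δt = γτ = 1.122 × 40.55 h.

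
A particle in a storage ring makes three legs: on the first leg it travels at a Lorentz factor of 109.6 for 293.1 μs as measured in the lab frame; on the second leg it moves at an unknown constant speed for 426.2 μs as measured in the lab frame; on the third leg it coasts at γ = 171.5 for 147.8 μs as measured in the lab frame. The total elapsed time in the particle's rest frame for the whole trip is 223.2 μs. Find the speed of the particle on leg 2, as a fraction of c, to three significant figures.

β = 0.857

Leg 1: γ = 109.6; τ_1 = 293.1/109.6 = 2.674 μs.
Leg 2: speed unknown; τ_2 = 426.2/γ_2.
Leg 3: γ = 171.5; τ_3 = 147.8/171.5 = 0.8618 μs.
Total proper time: 2.674 + τ_2 + 0.8618 = 223.2, so τ_2 = 223.2 − 3.536 = 219.7 μs.
γ_2 = 426.2/219.7 = 1.940; β = √(1 − 1/γ²) = √0.7344.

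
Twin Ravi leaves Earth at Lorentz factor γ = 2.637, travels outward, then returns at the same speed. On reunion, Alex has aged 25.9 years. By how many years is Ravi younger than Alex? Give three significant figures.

γ = 2.637
Ravi's elapsed proper time: τ = 25.9/2.637 = 9.822 years.
Age gap = Δt − τ = 25.9 − 9.822 years.

Δt − τ = 16.1 years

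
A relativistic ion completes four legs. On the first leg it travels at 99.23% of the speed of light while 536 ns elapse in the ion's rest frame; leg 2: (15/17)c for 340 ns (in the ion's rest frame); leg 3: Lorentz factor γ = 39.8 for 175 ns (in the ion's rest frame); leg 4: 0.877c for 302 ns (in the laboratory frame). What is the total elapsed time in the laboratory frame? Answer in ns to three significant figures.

Δt = 1.23×10⁴ ns

Leg 1: β = 0.9923; γ = 1/√(1 − 0.9923²) = 1/√0.01534 = 8.074; Δt_1 = 8.074 × 536 = 4328 ns.
Leg 2: γ = 1/√(1 − (15/17)²) = 17/8 = 2.125; Δt_2 = 2.125 × 340 = 722.5 ns.
Leg 3: γ = 39.8; Δt_3 = 39.80 × 175 = 6965 ns.
Leg 4: 302 ns is already measured in the laboratory frame.
Total: 4328 + 722.5 + 6965 + 302.0 ns.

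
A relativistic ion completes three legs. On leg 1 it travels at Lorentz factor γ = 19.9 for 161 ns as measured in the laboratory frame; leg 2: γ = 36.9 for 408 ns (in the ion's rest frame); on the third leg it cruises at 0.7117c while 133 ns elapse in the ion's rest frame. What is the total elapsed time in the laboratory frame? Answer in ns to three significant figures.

Δt = 1.54×10⁴ ns

Leg 1: 161 ns is already measured in the laboratory frame.
Leg 2: γ = 36.9; Δt_2 = 36.90 × 408 = 1.506×10⁴ ns.
Leg 3: γ = 1/√(1 − 0.7117²) = 1/√0.4935 = 1.424; Δt_3 = 1.424 × 133 = 189.3 ns.
Total: 161.0 + 1.506×10⁴ + 189.3 ns.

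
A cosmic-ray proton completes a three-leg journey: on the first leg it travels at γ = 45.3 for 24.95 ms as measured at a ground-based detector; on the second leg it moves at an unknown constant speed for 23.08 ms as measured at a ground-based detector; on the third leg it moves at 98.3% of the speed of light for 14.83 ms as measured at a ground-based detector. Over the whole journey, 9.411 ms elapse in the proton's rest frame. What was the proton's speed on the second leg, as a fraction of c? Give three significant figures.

β = 0.964

Leg 1: γ = 45.3; τ_1 = 24.95/45.30 = 0.5508 ms.
Leg 2: speed unknown; τ_2 = 23.08/γ_2.
Leg 3: β = 0.983; γ = 1/√(1 − 0.983²) = 1/√0.03371 = 5.446; τ_3 = 14.83/5.446 = 2.723 ms.
Total proper time: 0.5508 + τ_2 + 2.723 = 9.411, so τ_2 = 9.411 − 3.274 = 6.137 ms.
γ_2 = 23.08/6.137 = 3.761; β = √(1 − 1/γ²) = √0.9293.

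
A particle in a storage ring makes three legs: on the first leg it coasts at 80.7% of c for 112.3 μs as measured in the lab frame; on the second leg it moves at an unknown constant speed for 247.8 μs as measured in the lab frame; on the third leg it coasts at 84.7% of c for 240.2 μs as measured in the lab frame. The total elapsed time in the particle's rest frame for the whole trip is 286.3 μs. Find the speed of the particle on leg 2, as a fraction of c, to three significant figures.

β = 0.928

Leg 1: β = 0.807; γ = 1/√(1 − 0.807²) = 1/√0.3488 = 1.693; τ_1 = 112.3/1.693 = 66.32 μs.
Leg 2: speed unknown; τ_2 = 247.8/γ_2.
Leg 3: β = 0.847; γ = 1/√(1 − 0.847²) = 1/√0.2826 = 1.881; τ_3 = 240.2/1.881 = 127.7 μs.
Total proper time: 66.32 + τ_2 + 127.7 = 286.3, so τ_2 = 286.3 − 194.0 = 92.29 μs.
γ_2 = 247.8/92.29 = 2.685; β = √(1 − 1/γ²) = √0.8613.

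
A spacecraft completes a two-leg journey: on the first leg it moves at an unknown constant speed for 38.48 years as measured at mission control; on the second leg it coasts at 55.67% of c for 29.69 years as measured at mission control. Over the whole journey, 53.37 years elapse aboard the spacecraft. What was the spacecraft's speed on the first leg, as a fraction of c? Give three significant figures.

Leg 1: speed unknown; τ_1 = 38.48/γ_1.
Leg 2: β = 0.5567; γ = 1/√(1 − 0.5567²) = 1/√0.6901 = 1.204; τ_2 = 29.69/1.204 = 24.66 years.
Total proper time: τ_1 + 24.66 = 53.37, so τ_1 = 53.37 − 24.66 = 28.71 years.
γ_1 = 38.48/28.71 = 1.340; β = √(1 − 1/γ²) = √0.4435.

β = 0.666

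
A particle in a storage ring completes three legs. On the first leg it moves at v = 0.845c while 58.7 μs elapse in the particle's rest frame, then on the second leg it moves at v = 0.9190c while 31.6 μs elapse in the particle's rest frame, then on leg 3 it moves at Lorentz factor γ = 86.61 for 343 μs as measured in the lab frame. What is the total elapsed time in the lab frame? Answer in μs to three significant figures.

Leg 1: γ = 1/√(1 − 0.845²) = 1/√0.2860 = 1.870; Δt_1 = 1.870 × 58.7 = 109.8 μs.
Leg 2: γ = 1/√(1 − 0.9190²) = 1/√0.1554 = 2.536; Δt_2 = 2.536 × 31.6 = 80.15 μs.
Leg 3: 343 μs is already measured in the lab frame.
Total: 109.8 + 80.15 + 343.0 μs.

Δt = 533 μs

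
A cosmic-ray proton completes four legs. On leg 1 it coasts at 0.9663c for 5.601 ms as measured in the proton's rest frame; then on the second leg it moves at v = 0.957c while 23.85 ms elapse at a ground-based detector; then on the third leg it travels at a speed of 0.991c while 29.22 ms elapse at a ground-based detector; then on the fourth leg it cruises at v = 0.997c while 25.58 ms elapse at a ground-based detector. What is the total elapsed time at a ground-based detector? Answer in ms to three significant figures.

Δt = 100 ms

Leg 1: γ = 1/√(1 − 0.9663²) = 1/√0.06626 = 3.885; Δt_1 = 3.885 × 5.601 = 21.76 ms.
Leg 2: 23.85 ms is already measured at a ground-based detector.
Leg 3: 29.22 ms is already measured at a ground-based detector.
Leg 4: 25.58 ms is already measured at a ground-based detector.
Total: 21.76 + 23.85 + 29.22 + 25.58 ms.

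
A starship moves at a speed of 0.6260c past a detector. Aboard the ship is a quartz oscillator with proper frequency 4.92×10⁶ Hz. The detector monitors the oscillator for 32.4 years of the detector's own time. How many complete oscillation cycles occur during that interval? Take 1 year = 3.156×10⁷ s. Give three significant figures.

N = 3.92×10¹⁵

γ = 1/√(1 − 0.6260²) = 1/√0.6081 = 1.282
During 32.4 years of lab time, the oscillator's proper time advances by τ = Δt/γ = 32.4/1.282 = 25.27 years = 7.974×10⁸ s.
N = f × τ = 4.92×10⁶ × 7.974×10⁸ = 3.923×10¹⁵.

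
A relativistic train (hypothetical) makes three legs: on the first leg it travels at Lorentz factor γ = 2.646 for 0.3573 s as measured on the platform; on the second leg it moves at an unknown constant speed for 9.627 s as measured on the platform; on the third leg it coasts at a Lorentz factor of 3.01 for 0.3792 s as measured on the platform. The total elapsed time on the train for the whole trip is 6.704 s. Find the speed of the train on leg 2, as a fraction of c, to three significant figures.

Leg 1: γ = 2.646; τ_1 = 0.3573/2.646 = 0.1350 s.
Leg 2: speed unknown; τ_2 = 9.627/γ_2.
Leg 3: γ = 3.01; τ_3 = 0.3792/3.010 = 0.1260 s.
Total proper time: 0.1350 + τ_2 + 0.1260 = 6.704, so τ_2 = 6.704 − 0.2610 = 6.443 s.
γ_2 = 9.627/6.443 = 1.494; β = √(1 − 1/γ²) = √0.5521.

β = 0.743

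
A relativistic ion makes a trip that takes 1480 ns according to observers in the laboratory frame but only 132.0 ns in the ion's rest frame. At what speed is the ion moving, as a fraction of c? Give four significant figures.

v = 0.9960c

The proper time is measured in the ion's rest frame (both events occur at the ion's location); Δt is measured in the laboratory frame. γ = Δt/τ = 1480/132.0 = 11.21.
β = √(1 − 1/γ²) = √(1 − 0.007955) = √0.9920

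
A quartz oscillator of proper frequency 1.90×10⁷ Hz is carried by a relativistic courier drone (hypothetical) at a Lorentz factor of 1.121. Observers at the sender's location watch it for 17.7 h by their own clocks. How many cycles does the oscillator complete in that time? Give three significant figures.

γ = 1.121
During 17.7 h of lab time, the oscillator's proper time advances by τ = Δt/γ = 17.7/1.121 = 15.79 h = 5.684×10⁴ s.
N = f × τ = 1.90×10⁷ × 5.684×10⁴ = 1.080×10¹².

N = 1.08×10¹²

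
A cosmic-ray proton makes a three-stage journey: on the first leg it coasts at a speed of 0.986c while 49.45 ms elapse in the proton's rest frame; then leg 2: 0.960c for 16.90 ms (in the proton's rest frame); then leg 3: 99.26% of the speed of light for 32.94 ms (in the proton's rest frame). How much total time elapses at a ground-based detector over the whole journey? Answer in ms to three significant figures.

Leg 1: γ = 1/√(1 − 0.986²) = 1/√0.02780 = 5.997; Δt_1 = 5.997 × 49.45 = 296.6 ms.
Leg 2: γ = 1/√(1 − 0.960²) = 25/7 ≈ 3.571; Δt_2 = 3.571 × 16.90 = 60.36 ms.
Leg 3: β = 0.9926; γ = 1/√(1 − 0.9926²) = 1/√0.01475 = 8.235; Δt_3 = 8.235 × 32.94 = 271.3 ms.
Total: 296.6 + 60.36 + 271.3 ms.

Δt = 628 ms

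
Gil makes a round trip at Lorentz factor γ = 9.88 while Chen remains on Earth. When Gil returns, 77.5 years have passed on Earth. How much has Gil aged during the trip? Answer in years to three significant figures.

γ = 9.88
Gil's clock measures proper time along the trip: τ = Δt/γ = 77.5/9.880 years.

τ = 7.84 years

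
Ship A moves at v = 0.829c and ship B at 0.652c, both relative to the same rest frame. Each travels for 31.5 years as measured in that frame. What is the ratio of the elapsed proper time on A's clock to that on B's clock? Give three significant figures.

A: γ = 1/√(1 − 0.829²) = 1/√0.3128 = 1.788. B: γ = 1/√(1 − 0.652²) = 1/√0.5749 = 1.319.
τ_A/τ_B = γ_B/γ_A = 1.319/1.788 = 0.7376, so τ_A/τ_B = 0.7376.

τ_A/τ_B = 0.738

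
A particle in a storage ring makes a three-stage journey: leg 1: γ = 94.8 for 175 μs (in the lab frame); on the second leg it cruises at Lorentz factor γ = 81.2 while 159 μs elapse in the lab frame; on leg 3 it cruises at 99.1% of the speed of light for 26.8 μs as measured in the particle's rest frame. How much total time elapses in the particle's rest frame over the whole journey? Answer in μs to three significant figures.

Leg 1: γ = 94.8; τ_1 = 175/94.80 = 1.846 μs.
Leg 2: γ = 81.2; τ_2 = 159/81.20 = 1.958 μs.
Leg 3: 26.8 μs is already measured in the particle's rest frame.
Total: 1.846 + 1.958 + 26.80 μs.

τ = 30.6 μs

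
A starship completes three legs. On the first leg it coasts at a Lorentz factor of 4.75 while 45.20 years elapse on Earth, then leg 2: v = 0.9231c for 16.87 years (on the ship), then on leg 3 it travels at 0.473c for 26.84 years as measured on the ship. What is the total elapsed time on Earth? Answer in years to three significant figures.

Leg 1: 45.20 years is already measured on Earth.
Leg 2: γ = 1/√(1 − 0.9231²) = 1/√0.1479 = 2.600; Δt_2 = 2.600 × 16.87 = 43.87 years.
Leg 3: γ = 1/√(1 − 0.473²) = 1/√0.7763 = 1.135; Δt_3 = 1.135 × 26.84 = 30.46 years.
Total: 45.20 + 43.87 + 30.46 years.

Δt = 120 years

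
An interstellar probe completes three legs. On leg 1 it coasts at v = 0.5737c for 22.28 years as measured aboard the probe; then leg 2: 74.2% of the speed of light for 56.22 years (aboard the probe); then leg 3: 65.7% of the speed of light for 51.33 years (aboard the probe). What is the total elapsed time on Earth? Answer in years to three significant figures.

Leg 1: γ = 1/√(1 − 0.5737²) = 1/√0.6709 = 1.221; Δt_1 = 1.221 × 22.28 = 27.20 years.
Leg 2: β = 0.742; γ = 1/√(1 − 0.742²) = 1/√0.4494 = 1.492; Δt_2 = 1.492 × 56.22 = 83.86 years.
Leg 3: β = 0.657; γ = 1/√(1 − 0.657²) = 1/√0.5684 = 1.326; Δt_3 = 1.326 × 51.33 = 68.09 years.
Total: 27.20 + 83.86 + 68.09 years.

Δt = 179 years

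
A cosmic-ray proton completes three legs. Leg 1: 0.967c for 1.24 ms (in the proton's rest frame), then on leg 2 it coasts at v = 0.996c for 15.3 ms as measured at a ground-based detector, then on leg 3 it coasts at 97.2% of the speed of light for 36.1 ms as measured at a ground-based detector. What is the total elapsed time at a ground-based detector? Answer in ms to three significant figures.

Leg 1: γ = 1/√(1 − 0.967²) = 1/√0.06491 = 3.925; Δt_1 = 3.925 × 1.24 = 4.867 ms.
Leg 2: 15.3 ms is already measured at a ground-based detector.
Leg 3: 36.1 ms is already measured at a ground-based detector.
Total: 4.867 + 15.30 + 36.10 ms.

Δt = 56.3 ms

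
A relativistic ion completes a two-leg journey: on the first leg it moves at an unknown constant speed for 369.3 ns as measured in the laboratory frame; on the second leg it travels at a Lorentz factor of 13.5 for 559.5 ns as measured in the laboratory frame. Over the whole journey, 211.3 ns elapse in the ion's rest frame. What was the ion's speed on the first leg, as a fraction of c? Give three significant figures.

β = 0.888

Leg 1: speed unknown; τ_1 = 369.3/γ_1.
Leg 2: γ = 13.5; τ_2 = 559.5/13.50 = 41.44 ns.
Total proper time: τ_1 + 41.44 = 211.3, so τ_1 = 211.3 − 41.44 = 169.9 ns.
γ_1 = 369.3/169.9 = 2.174; β = √(1 − 1/γ²) = √0.7885.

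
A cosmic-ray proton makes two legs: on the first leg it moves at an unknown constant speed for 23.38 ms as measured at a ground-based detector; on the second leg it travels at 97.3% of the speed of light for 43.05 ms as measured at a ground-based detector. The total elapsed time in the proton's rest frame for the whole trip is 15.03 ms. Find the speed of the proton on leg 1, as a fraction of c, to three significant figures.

Leg 1: speed unknown; τ_1 = 23.38/γ_1.
Leg 2: β = 0.973; γ = 1/√(1 − 0.973²) = 1/√0.05327 = 4.333; τ_2 = 43.05/4.333 = 9.936 ms.
Total proper time: τ_1 + 9.936 = 15.03, so τ_1 = 15.03 − 9.936 = 5.094 ms.
γ_1 = 23.38/5.094 = 4.590; β = √(1 − 1/γ²) = √0.9525.

β = 0.976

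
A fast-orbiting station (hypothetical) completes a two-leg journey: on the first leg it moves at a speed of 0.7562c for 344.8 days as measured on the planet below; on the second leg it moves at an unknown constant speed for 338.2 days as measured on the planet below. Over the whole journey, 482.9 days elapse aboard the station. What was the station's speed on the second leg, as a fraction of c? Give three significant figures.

β = 0.649

Leg 1: γ = 1/√(1 − 0.7562²) = 1/√0.4282 = 1.528; τ_1 = 344.8/1.528 = 225.6 days.
Leg 2: speed unknown; τ_2 = 338.2/γ_2.
Total proper time: 225.6 + τ_2 = 482.9, so τ_2 = 482.9 − 225.6 = 257.3 days.
γ_2 = 338.2/257.3 = 1.315; β = √(1 − 1/γ²) = √0.4213.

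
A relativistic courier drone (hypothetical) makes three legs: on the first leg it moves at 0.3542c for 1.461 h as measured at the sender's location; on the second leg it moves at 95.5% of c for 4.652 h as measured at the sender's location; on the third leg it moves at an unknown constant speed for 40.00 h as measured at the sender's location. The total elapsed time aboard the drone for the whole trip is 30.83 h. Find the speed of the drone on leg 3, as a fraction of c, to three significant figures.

Leg 1: γ = 1/√(1 − 0.3542²) = 1/√0.8745 = 1.069; τ_1 = 1.461/1.069 = 1.366 h.
Leg 2: β = 0.955; γ = 1/√(1 − 0.955²) = 1/√0.08798 = 3.371; τ_2 = 4.652/3.371 = 1.380 h.
Leg 3: speed unknown; τ_3 = 40.00/γ_3.
Total proper time: 1.366 + 1.380 + τ_3 = 30.83, so τ_3 = 30.83 − 2.746 = 28.08 h.
γ_3 = 40.00/28.08 = 1.424; β = √(1 − 1/γ²) = √0.5071.

β = 0.712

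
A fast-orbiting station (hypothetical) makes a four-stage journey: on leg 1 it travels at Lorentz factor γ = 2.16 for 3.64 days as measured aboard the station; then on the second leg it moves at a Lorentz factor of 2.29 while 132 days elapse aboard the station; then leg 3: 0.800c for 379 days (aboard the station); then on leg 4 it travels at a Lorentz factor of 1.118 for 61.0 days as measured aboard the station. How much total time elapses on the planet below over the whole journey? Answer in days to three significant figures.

Δt = 1010 days

Leg 1: γ = 2.16; Δt_1 = 2.160 × 3.64 = 7.862 days.
Leg 2: γ = 2.29; Δt_2 = 2.290 × 132 = 302.3 days.
Leg 3: γ = 1/√(1 − 0.800²) = 5/3 ≈ 1.667; Δt_3 = 1.667 × 379 = 631.7 days.
Leg 4: γ = 1.118; Δt_4 = 1.118 × 61.0 = 68.20 days.
Total: 7.862 + 302.3 + 631.7 + 68.20 days.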